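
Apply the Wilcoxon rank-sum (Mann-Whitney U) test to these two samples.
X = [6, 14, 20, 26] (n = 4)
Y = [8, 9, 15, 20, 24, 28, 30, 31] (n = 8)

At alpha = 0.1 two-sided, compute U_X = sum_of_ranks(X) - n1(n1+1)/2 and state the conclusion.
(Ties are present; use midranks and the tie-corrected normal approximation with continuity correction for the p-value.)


Step 1: Combine and sort all 12 observations; assign midranks.
sorted (value, group): (6,X), (8,Y), (9,Y), (14,X), (15,Y), (20,X), (20,Y), (24,Y), (26,X), (28,Y), (30,Y), (31,Y)
ranks: 6->1, 8->2, 9->3, 14->4, 15->5, 20->6.5, 20->6.5, 24->8, 26->9, 28->10, 30->11, 31->12
Step 2: Rank sum for X: R1 = 1 + 4 + 6.5 + 9 = 20.5.
Step 3: U_X = R1 - n1(n1+1)/2 = 20.5 - 4*5/2 = 20.5 - 10 = 10.5.
       U_Y = n1*n2 - U_X = 32 - 10.5 = 21.5.
Step 4: Ties are present, so use the tie-corrected normal approximation (with continuity correction) for the p-value.
Step 5: p-value = 0.394938; compare to alpha = 0.1. fail to reject H0.

U_X = 10.5, p = 0.394938, fail to reject H0 at alpha = 0.1.


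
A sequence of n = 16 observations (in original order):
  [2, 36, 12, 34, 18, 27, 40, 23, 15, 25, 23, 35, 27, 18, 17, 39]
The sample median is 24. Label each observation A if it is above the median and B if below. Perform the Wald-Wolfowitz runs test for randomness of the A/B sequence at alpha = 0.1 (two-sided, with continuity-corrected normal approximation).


Step 1: Compute median = 24; label A = above, B = below.
Labels in order: BABABAABBABAABBA  (n_A = 8, n_B = 8)
Step 2: Count runs R = 12.
Step 3: Under H0 (random ordering), E[R] = 2*n_A*n_B/(n_A+n_B) + 1 = 2*8*8/16 + 1 = 9.0000.
        Var[R] = 2*n_A*n_B*(2*n_A*n_B - n_A - n_B) / ((n_A+n_B)^2 * (n_A+n_B-1)) = 14336/3840 = 3.7333.
        SD[R] = 1.9322.
Step 4: Continuity-corrected z = (R - 0.5 - E[R]) / SD[R] = (12 - 0.5 - 9.0000) / 1.9322 = 1.2939.
Step 5: Two-sided p-value via normal approximation = 2*(1 - Phi(|z|)) = 0.195709.
Step 6: alpha = 0.1. fail to reject H0.

R = 12, z = 1.2939, p = 0.195709, fail to reject H0.


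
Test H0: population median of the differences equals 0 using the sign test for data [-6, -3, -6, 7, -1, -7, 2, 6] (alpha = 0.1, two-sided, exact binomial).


Step 1: Discard zero differences. Original n = 8; n_eff = number of nonzero differences = 8.
Nonzero differences (with sign): -6, -3, -6, +7, -1, -7, +2, +6
Step 2: Count signs: positive = 3, negative = 5.
Step 3: Under H0: P(positive) = 0.5, so the number of positives S ~ Bin(8, 0.5).
Step 4: Two-sided exact p-value = sum of Bin(8,0.5) probabilities at or below the observed probability = 0.726562.
Step 5: alpha = 0.1. fail to reject H0.

n_eff = 8, pos = 3, neg = 5, p = 0.726562, fail to reject H0.


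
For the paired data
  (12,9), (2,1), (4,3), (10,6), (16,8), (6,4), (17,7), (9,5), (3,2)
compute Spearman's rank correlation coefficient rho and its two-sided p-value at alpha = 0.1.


Step 1: Rank x and y separately (midranks; no ties here).
rank(x): 12->7, 2->1, 4->3, 10->6, 16->8, 6->4, 17->9, 9->5, 3->2
rank(y): 9->9, 1->1, 3->3, 6->6, 8->8, 4->4, 7->7, 5->5, 2->2
Step 2: d_i = R_x(i) - R_y(i); compute d_i^2.
  (7-9)^2=4, (1-1)^2=0, (3-3)^2=0, (6-6)^2=0, (8-8)^2=0, (4-4)^2=0, (9-7)^2=4, (5-5)^2=0, (2-2)^2=0
sum(d^2) = 8.
Step 3: rho = 1 - 6*8 / (9*(9^2 - 1)) = 1 - 48/720 = 0.933333.
Step 4: Under H0, t = rho * sqrt((n-2)/(1-rho^2)) = 6.8783 ~ t(7).
Step 5: Two-sided p-value from the t-distribution with 7 df = 0.000236.
Step 6: alpha = 0.1. reject H0.

rho = 0.9333, p = 0.000236, reject H0 at alpha = 0.1.


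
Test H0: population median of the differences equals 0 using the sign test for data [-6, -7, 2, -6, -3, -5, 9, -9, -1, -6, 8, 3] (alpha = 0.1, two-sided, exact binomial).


Step 1: Discard zero differences. Original n = 12; n_eff = number of nonzero differences = 12.
Nonzero differences (with sign): -6, -7, +2, -6, -3, -5, +9, -9, -1, -6, +8, +3
Step 2: Count signs: positive = 4, negative = 8.
Step 3: Under H0: P(positive) = 0.5, so the number of positives S ~ Bin(12, 0.5).
Step 4: Two-sided exact p-value = sum of Bin(12,0.5) probabilities at or below the observed probability = 0.387695.
Step 5: alpha = 0.1. fail to reject H0.

n_eff = 12, pos = 4, neg = 8, p = 0.387695, fail to reject H0.


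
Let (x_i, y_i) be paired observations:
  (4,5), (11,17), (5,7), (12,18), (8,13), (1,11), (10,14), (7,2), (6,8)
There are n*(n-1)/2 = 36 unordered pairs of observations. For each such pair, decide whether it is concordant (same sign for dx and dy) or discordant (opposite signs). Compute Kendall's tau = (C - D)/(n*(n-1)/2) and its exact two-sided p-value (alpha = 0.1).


Step 1: Enumerate the 36 unordered pairs (i,j) with i<j and classify each by sign(x_j-x_i) * sign(y_j-y_i).
  (1,2):dx=+7,dy=+12->C; (1,3):dx=+1,dy=+2->C; (1,4):dx=+8,dy=+13->C; (1,5):dx=+4,dy=+8->C
  (1,6):dx=-3,dy=+6->D; (1,7):dx=+6,dy=+9->C; (1,8):dx=+3,dy=-3->D; (1,9):dx=+2,dy=+3->C
  (2,3):dx=-6,dy=-10->C; (2,4):dx=+1,dy=+1->C; (2,5):dx=-3,dy=-4->C; (2,6):dx=-10,dy=-6->C
  (2,7):dx=-1,dy=-3->C; (2,8):dx=-4,dy=-15->C; (2,9):dx=-5,dy=-9->C; (3,4):dx=+7,dy=+11->C
  (3,5):dx=+3,dy=+6->C; (3,6):dx=-4,dy=+4->D; (3,7):dx=+5,dy=+7->C; (3,8):dx=+2,dy=-5->D
  (3,9):dx=+1,dy=+1->C; (4,5):dx=-4,dy=-5->C; (4,6):dx=-11,dy=-7->C; (4,7):dx=-2,dy=-4->C
  (4,8):dx=-5,dy=-16->C; (4,9):dx=-6,dy=-10->C; (5,6):dx=-7,dy=-2->C; (5,7):dx=+2,dy=+1->C
  (5,8):dx=-1,dy=-11->C; (5,9):dx=-2,dy=-5->C; (6,7):dx=+9,dy=+3->C; (6,8):dx=+6,dy=-9->D
  (6,9):dx=+5,dy=-3->D; (7,8):dx=-3,dy=-12->C; (7,9):dx=-4,dy=-6->C; (8,9):dx=-1,dy=+6->D
Step 2: C = 29, D = 7, total pairs = 36.
Step 3: tau = (C - D)/(n(n-1)/2) = (29 - 7)/36 = 0.611111.
Step 4: Exact two-sided p-value (enumerate n! = 362880 permutations of y under H0): p = 0.024741.
Step 5: alpha = 0.1. reject H0.

tau_b = 0.6111 (C=29, D=7), p = 0.024741, reject H0.


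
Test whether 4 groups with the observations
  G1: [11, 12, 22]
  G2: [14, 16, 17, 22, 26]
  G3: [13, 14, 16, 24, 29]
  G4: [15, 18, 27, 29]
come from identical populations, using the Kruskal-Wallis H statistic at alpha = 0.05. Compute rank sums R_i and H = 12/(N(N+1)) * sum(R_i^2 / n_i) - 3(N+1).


Step 1: Combine all N = 17 observations and assign midranks.
sorted (value, group, rank): (11,G1,1), (12,G1,2), (13,G3,3), (14,G2,4.5), (14,G3,4.5), (15,G4,6), (16,G2,7.5), (16,G3,7.5), (17,G2,9), (18,G4,10), (22,G1,11.5), (22,G2,11.5), (24,G3,13), (26,G2,14), (27,G4,15), (29,G3,16.5), (29,G4,16.5)
Step 2: Sum ranks within each group.
R_1 = 14.5 (n_1 = 3)
R_2 = 46.5 (n_2 = 5)
R_3 = 44.5 (n_3 = 5)
R_4 = 47.5 (n_4 = 4)
Step 3: H = 12/(N(N+1)) * sum(R_i^2/n_i) - 3(N+1)
     = 12/(17*18) * (14.5^2/3 + 46.5^2/5 + 44.5^2/5 + 47.5^2/4) - 3*18
     = 0.039216 * 1462.65 - 54
     = 3.358660.
Step 4: Ties present; correction factor C = 1 - 24/(17^3 - 17) = 0.995098. Corrected H = 3.358660 / 0.995098 = 3.375205.
Step 5: Under H0, H ~ chi^2(3); p-value = 0.337312.
Step 6: alpha = 0.05. fail to reject H0.

H = 3.3752, df = 3, p = 0.337312, fail to reject H0.


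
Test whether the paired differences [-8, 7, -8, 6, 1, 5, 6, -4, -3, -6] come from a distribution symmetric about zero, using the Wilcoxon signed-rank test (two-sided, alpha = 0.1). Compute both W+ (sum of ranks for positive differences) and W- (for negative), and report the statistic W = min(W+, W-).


Step 1: Drop any zero differences (none here) and take |d_i|.
|d| = [8, 7, 8, 6, 1, 5, 6, 4, 3, 6]
Step 2: Midrank |d_i| (ties get averaged ranks).
ranks: |8|->9.5, |7|->8, |8|->9.5, |6|->6, |1|->1, |5|->4, |6|->6, |4|->3, |3|->2, |6|->6
Step 3: Attach original signs; sum ranks with positive sign and with negative sign.
W+ = 8 + 6 + 1 + 4 + 6 = 25
W- = 9.5 + 9.5 + 3 + 2 + 6 = 30
(Check: W+ + W- = 55 should equal n(n+1)/2 = 55.)
Step 4: Test statistic W = min(W+, W-) = 25.
Step 5: Ties in |d|, so use the tie-corrected normal approximation.
        E[W] = n(n+1)/4 = 10*11/4 = 27.5.
        Tie groups: |d|=6 (t=3), |d|=8 (t=2); sum(t^3 - t) = 30.
        Var[W] = n(n+1)(2n+1)/24 - sum(t^3-t)/48 = 2310/24 - 30/48 = 95.625.
        z = (W - E[W]) / sqrt(Var[W]) = (25 - 27.5) / 9.7788 = -0.2557.
        Two-sided p = 2*Phi(z) = 0.798217.
Step 6: alpha = 0.1. fail to reject H0.

W+ = 25, W- = 30, W = min = 25, p = 0.798217, fail to reject H0.


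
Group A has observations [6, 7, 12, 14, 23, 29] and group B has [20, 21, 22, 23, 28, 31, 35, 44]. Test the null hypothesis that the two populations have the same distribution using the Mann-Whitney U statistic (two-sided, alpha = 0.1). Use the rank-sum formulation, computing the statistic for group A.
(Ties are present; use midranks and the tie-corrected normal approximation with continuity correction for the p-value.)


Step 1: Combine and sort all 14 observations; assign midranks.
sorted (value, group): (6,X), (7,X), (12,X), (14,X), (20,Y), (21,Y), (22,Y), (23,X), (23,Y), (28,Y), (29,X), (31,Y), (35,Y), (44,Y)
ranks: 6->1, 7->2, 12->3, 14->4, 20->5, 21->6, 22->7, 23->8.5, 23->8.5, 28->10, 29->11, 31->12, 35->13, 44->14
Step 2: Rank sum for X: R1 = 1 + 2 + 3 + 4 + 8.5 + 11 = 29.5.
Step 3: U_X = R1 - n1(n1+1)/2 = 29.5 - 6*7/2 = 29.5 - 21 = 8.5.
       U_Y = n1*n2 - U_X = 48 - 8.5 = 39.5.
Step 4: Ties are present, so use the tie-corrected normal approximation (with continuity correction) for the p-value.
Step 5: p-value = 0.052547; compare to alpha = 0.1. reject H0.

U_X = 8.5, p = 0.052547, reject H0 at alpha = 0.1.


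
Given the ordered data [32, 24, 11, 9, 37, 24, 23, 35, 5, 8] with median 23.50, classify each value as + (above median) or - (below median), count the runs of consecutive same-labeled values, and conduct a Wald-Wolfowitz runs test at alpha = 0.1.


Step 1: Compute median = 23.50; label A = above, B = below.
Labels in order: AABBAABABB  (n_A = 5, n_B = 5)
Step 2: Count runs R = 6.
Step 3: Under H0 (random ordering), E[R] = 2*n_A*n_B/(n_A+n_B) + 1 = 2*5*5/10 + 1 = 6.0000.
        Var[R] = 2*n_A*n_B*(2*n_A*n_B - n_A - n_B) / ((n_A+n_B)^2 * (n_A+n_B-1)) = 2000/900 = 2.2222.
        SD[R] = 1.4907.
Step 4: R = E[R], so z = 0 with no continuity correction.
Step 5: Two-sided p-value via normal approximation = 2*(1 - Phi(|z|)) = 1.000000.
Step 6: alpha = 0.1. fail to reject H0.

R = 6, z = 0.0000, p = 1.000000, fail to reject H0.


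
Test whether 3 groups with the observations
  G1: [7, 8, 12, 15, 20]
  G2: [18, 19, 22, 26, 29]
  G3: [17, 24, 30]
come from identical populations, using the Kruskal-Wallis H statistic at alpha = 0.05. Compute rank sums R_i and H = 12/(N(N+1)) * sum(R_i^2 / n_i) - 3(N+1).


Step 1: Combine all N = 13 observations and assign midranks.
sorted (value, group, rank): (7,G1,1), (8,G1,2), (12,G1,3), (15,G1,4), (17,G3,5), (18,G2,6), (19,G2,7), (20,G1,8), (22,G2,9), (24,G3,10), (26,G2,11), (29,G2,12), (30,G3,13)
Step 2: Sum ranks within each group.
R_1 = 18 (n_1 = 5)
R_2 = 45 (n_2 = 5)
R_3 = 28 (n_3 = 3)
Step 3: H = 12/(N(N+1)) * sum(R_i^2/n_i) - 3(N+1)
     = 12/(13*14) * (18^2/5 + 45^2/5 + 28^2/3) - 3*14
     = 0.065934 * 731.133 - 42
     = 6.206593.
Step 4: No ties, so H is used without correction.
Step 5: Under H0, H ~ chi^2(2); p-value = 0.044901.
Step 6: alpha = 0.05. reject H0.

H = 6.2066, df = 2, p = 0.044901, reject H0.


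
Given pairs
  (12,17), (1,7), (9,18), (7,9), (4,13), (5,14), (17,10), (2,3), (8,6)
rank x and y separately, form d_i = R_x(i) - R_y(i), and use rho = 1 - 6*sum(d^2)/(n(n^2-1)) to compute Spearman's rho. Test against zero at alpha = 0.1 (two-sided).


Step 1: Rank x and y separately (midranks; no ties here).
rank(x): 12->8, 1->1, 9->7, 7->5, 4->3, 5->4, 17->9, 2->2, 8->6
rank(y): 17->8, 7->3, 18->9, 9->4, 13->6, 14->7, 10->5, 3->1, 6->2
Step 2: d_i = R_x(i) - R_y(i); compute d_i^2.
  (8-8)^2=0, (1-3)^2=4, (7-9)^2=4, (5-4)^2=1, (3-6)^2=9, (4-7)^2=9, (9-5)^2=16, (2-1)^2=1, (6-2)^2=16
sum(d^2) = 60.
Step 3: rho = 1 - 6*60 / (9*(9^2 - 1)) = 1 - 360/720 = 0.500000.
Step 4: Under H0, t = rho * sqrt((n-2)/(1-rho^2)) = 1.5275 ~ t(7).
Step 5: Two-sided p-value from the t-distribution with 7 df = 0.170471.
Step 6: alpha = 0.1. fail to reject H0.

rho = 0.5000, p = 0.170471, fail to reject H0 at alpha = 0.1.


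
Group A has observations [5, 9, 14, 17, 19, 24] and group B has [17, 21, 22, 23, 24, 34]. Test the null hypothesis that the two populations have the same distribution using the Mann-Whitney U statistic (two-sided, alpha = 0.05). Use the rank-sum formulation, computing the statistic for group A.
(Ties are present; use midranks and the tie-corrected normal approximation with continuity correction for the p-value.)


Step 1: Combine and sort all 12 observations; assign midranks.
sorted (value, group): (5,X), (9,X), (14,X), (17,X), (17,Y), (19,X), (21,Y), (22,Y), (23,Y), (24,X), (24,Y), (34,Y)
ranks: 5->1, 9->2, 14->3, 17->4.5, 17->4.5, 19->6, 21->7, 22->8, 23->9, 24->10.5, 24->10.5, 34->12
Step 2: Rank sum for X: R1 = 1 + 2 + 3 + 4.5 + 6 + 10.5 = 27.
Step 3: U_X = R1 - n1(n1+1)/2 = 27 - 6*7/2 = 27 - 21 = 6.
       U_Y = n1*n2 - U_X = 36 - 6 = 30.
Step 4: Ties are present, so use the tie-corrected normal approximation (with continuity correction) for the p-value.
Step 5: p-value = 0.064610; compare to alpha = 0.05. fail to reject H0.

U_X = 6, p = 0.064610, fail to reject H0 at alpha = 0.05.


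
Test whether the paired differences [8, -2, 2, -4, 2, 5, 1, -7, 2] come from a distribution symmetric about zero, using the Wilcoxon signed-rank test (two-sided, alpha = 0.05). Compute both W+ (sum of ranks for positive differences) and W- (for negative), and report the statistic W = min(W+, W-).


Step 1: Drop any zero differences (none here) and take |d_i|.
|d| = [8, 2, 2, 4, 2, 5, 1, 7, 2]
Step 2: Midrank |d_i| (ties get averaged ranks).
ranks: |8|->9, |2|->3.5, |2|->3.5, |4|->6, |2|->3.5, |5|->7, |1|->1, |7|->8, |2|->3.5
Step 3: Attach original signs; sum ranks with positive sign and with negative sign.
W+ = 9 + 3.5 + 3.5 + 7 + 1 + 3.5 = 27.5
W- = 3.5 + 6 + 8 = 17.5
(Check: W+ + W- = 45 should equal n(n+1)/2 = 45.)
Step 4: Test statistic W = min(W+, W-) = 17.5.
Step 5: Ties in |d|, so use the tie-corrected normal approximation.
        E[W] = n(n+1)/4 = 9*10/4 = 22.5.
        Tie groups: |d|=2 (t=4); sum(t^3 - t) = 60.
        Var[W] = n(n+1)(2n+1)/24 - sum(t^3-t)/48 = 1710/24 - 60/48 = 70.
        z = (W - E[W]) / sqrt(Var[W]) = (17.5 - 22.5) / 8.3666 = -0.5976.
        Two-sided p = 2*Phi(z) = 0.550097.
Step 6: alpha = 0.05. fail to reject H0.

W+ = 27.5, W- = 17.5, W = min = 17.5, p = 0.550097, fail to reject H0.


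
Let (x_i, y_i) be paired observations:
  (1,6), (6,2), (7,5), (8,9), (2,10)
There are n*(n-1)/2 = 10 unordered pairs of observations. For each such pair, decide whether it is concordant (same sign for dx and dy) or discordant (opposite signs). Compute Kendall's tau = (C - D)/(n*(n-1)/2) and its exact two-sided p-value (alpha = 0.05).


Step 1: Enumerate the 10 unordered pairs (i,j) with i<j and classify each by sign(x_j-x_i) * sign(y_j-y_i).
  (1,2):dx=+5,dy=-4->D; (1,3):dx=+6,dy=-1->D; (1,4):dx=+7,dy=+3->C; (1,5):dx=+1,dy=+4->C
  (2,3):dx=+1,dy=+3->C; (2,4):dx=+2,dy=+7->C; (2,5):dx=-4,dy=+8->D; (3,4):dx=+1,dy=+4->C
  (3,5):dx=-5,dy=+5->D; (4,5):dx=-6,dy=+1->D
Step 2: C = 5, D = 5, total pairs = 10.
Step 3: tau = (C - D)/(n(n-1)/2) = (5 - 5)/10 = 0.000000.
Step 4: Exact two-sided p-value (enumerate n! = 120 permutations of y under H0): p = 1.000000.
Step 5: alpha = 0.05. fail to reject H0.

tau_b = 0.0000 (C=5, D=5), p = 1.000000, fail to reject H0.


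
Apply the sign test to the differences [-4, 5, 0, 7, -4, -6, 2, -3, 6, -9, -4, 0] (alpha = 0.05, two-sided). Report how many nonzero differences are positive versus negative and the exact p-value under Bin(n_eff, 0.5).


Step 1: Discard zero differences. Original n = 12; n_eff = number of nonzero differences = 10.
Nonzero differences (with sign): -4, +5, +7, -4, -6, +2, -3, +6, -9, -4
Step 2: Count signs: positive = 4, negative = 6.
Step 3: Under H0: P(positive) = 0.5, so the number of positives S ~ Bin(10, 0.5).
Step 4: Two-sided exact p-value = sum of Bin(10,0.5) probabilities at or below the observed probability = 0.753906.
Step 5: alpha = 0.05. fail to reject H0.

n_eff = 10, pos = 4, neg = 6, p = 0.753906, fail to reject H0.


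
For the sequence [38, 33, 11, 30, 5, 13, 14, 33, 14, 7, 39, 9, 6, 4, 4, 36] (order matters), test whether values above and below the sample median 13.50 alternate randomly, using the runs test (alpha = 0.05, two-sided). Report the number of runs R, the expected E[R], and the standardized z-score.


Step 1: Compute median = 13.50; label A = above, B = below.
Labels in order: AABABBAAABABBBBA  (n_A = 8, n_B = 8)
Step 2: Count runs R = 9.
Step 3: Under H0 (random ordering), E[R] = 2*n_A*n_B/(n_A+n_B) + 1 = 2*8*8/16 + 1 = 9.0000.
        Var[R] = 2*n_A*n_B*(2*n_A*n_B - n_A - n_B) / ((n_A+n_B)^2 * (n_A+n_B-1)) = 14336/3840 = 3.7333.
        SD[R] = 1.9322.
Step 4: R = E[R], so z = 0 with no continuity correction.
Step 5: Two-sided p-value via normal approximation = 2*(1 - Phi(|z|)) = 1.000000.
Step 6: alpha = 0.05. fail to reject H0.

R = 9, z = 0.0000, p = 1.000000, fail to reject H0.


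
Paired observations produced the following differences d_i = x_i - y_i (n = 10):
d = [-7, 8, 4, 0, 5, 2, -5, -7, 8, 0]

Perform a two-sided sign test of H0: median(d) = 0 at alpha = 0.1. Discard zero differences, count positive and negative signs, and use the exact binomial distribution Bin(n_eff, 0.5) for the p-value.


Step 1: Discard zero differences. Original n = 10; n_eff = number of nonzero differences = 8.
Nonzero differences (with sign): -7, +8, +4, +5, +2, -5, -7, +8
Step 2: Count signs: positive = 5, negative = 3.
Step 3: Under H0: P(positive) = 0.5, so the number of positives S ~ Bin(8, 0.5).
Step 4: Two-sided exact p-value = sum of Bin(8,0.5) probabilities at or below the observed probability = 0.726562.
Step 5: alpha = 0.1. fail to reject H0.

n_eff = 8, pos = 5, neg = 3, p = 0.726562, fail to reject H0.


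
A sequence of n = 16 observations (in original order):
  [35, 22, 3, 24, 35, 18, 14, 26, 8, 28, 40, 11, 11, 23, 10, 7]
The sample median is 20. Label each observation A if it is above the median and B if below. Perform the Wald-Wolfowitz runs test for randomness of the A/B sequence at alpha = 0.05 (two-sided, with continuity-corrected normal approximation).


Step 1: Compute median = 20; label A = above, B = below.
Labels in order: AABAABBABAABBABB  (n_A = 8, n_B = 8)
Step 2: Count runs R = 10.
Step 3: Under H0 (random ordering), E[R] = 2*n_A*n_B/(n_A+n_B) + 1 = 2*8*8/16 + 1 = 9.0000.
        Var[R] = 2*n_A*n_B*(2*n_A*n_B - n_A - n_B) / ((n_A+n_B)^2 * (n_A+n_B-1)) = 14336/3840 = 3.7333.
        SD[R] = 1.9322.
Step 4: Continuity-corrected z = (R - 0.5 - E[R]) / SD[R] = (10 - 0.5 - 9.0000) / 1.9322 = 0.2588.
Step 5: Two-sided p-value via normal approximation = 2*(1 - Phi(|z|)) = 0.795809.
Step 6: alpha = 0.05. fail to reject H0.

R = 10, z = 0.2588, p = 0.795809, fail to reject H0.


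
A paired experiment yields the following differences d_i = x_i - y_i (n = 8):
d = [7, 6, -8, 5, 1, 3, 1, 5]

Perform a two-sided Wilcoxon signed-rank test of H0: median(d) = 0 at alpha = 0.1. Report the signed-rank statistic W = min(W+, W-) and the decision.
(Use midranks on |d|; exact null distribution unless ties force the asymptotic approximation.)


Step 1: Drop any zero differences (none here) and take |d_i|.
|d| = [7, 6, 8, 5, 1, 3, 1, 5]
Step 2: Midrank |d_i| (ties get averaged ranks).
ranks: |7|->7, |6|->6, |8|->8, |5|->4.5, |1|->1.5, |3|->3, |1|->1.5, |5|->4.5
Step 3: Attach original signs; sum ranks with positive sign and with negative sign.
W+ = 7 + 6 + 4.5 + 1.5 + 3 + 1.5 + 4.5 = 28
W- = 8 = 8
(Check: W+ + W- = 36 should equal n(n+1)/2 = 36.)
Step 4: Test statistic W = min(W+, W-) = 8.
Step 5: Ties in |d|, so use the tie-corrected normal approximation.
        E[W] = n(n+1)/4 = 8*9/4 = 18.
        Tie groups: |d|=1 (t=2), |d|=5 (t=2); sum(t^3 - t) = 12.
        Var[W] = n(n+1)(2n+1)/24 - sum(t^3-t)/48 = 1224/24 - 12/48 = 50.75.
        z = (W - E[W]) / sqrt(Var[W]) = (8 - 18) / 7.1239 = -1.4037.
        Two-sided p = 2*Phi(z) = 0.160401.
Step 6: alpha = 0.1. fail to reject H0.

W+ = 28, W- = 8, W = min = 8, p = 0.160401, fail to reject H0.


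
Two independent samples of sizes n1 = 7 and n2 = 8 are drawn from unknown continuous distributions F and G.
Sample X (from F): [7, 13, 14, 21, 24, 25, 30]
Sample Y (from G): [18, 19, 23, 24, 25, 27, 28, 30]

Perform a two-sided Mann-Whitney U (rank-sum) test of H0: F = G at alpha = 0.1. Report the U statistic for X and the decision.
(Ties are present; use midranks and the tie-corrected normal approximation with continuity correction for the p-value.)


Step 1: Combine and sort all 15 observations; assign midranks.
sorted (value, group): (7,X), (13,X), (14,X), (18,Y), (19,Y), (21,X), (23,Y), (24,X), (24,Y), (25,X), (25,Y), (27,Y), (28,Y), (30,X), (30,Y)
ranks: 7->1, 13->2, 14->3, 18->4, 19->5, 21->6, 23->7, 24->8.5, 24->8.5, 25->10.5, 25->10.5, 27->12, 28->13, 30->14.5, 30->14.5
Step 2: Rank sum for X: R1 = 1 + 2 + 3 + 6 + 8.5 + 10.5 + 14.5 = 45.5.
Step 3: U_X = R1 - n1(n1+1)/2 = 45.5 - 7*8/2 = 45.5 - 28 = 17.5.
       U_Y = n1*n2 - U_X = 56 - 17.5 = 38.5.
Step 4: Ties are present, so use the tie-corrected normal approximation (with continuity correction) for the p-value.
Step 5: p-value = 0.245891; compare to alpha = 0.1. fail to reject H0.

U_X = 17.5, p = 0.245891, fail to reject H0 at alpha = 0.1.


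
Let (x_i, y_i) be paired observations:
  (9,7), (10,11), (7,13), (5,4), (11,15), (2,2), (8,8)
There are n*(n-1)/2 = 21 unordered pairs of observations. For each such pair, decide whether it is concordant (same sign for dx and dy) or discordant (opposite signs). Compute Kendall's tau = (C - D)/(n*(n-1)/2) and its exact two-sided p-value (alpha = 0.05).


Step 1: Enumerate the 21 unordered pairs (i,j) with i<j and classify each by sign(x_j-x_i) * sign(y_j-y_i).
  (1,2):dx=+1,dy=+4->C; (1,3):dx=-2,dy=+6->D; (1,4):dx=-4,dy=-3->C; (1,5):dx=+2,dy=+8->C
  (1,6):dx=-7,dy=-5->C; (1,7):dx=-1,dy=+1->D; (2,3):dx=-3,dy=+2->D; (2,4):dx=-5,dy=-7->C
  (2,5):dx=+1,dy=+4->C; (2,6):dx=-8,dy=-9->C; (2,7):dx=-2,dy=-3->C; (3,4):dx=-2,dy=-9->C
  (3,5):dx=+4,dy=+2->C; (3,6):dx=-5,dy=-11->C; (3,7):dx=+1,dy=-5->D; (4,5):dx=+6,dy=+11->C
  (4,6):dx=-3,dy=-2->C; (4,7):dx=+3,dy=+4->C; (5,6):dx=-9,dy=-13->C; (5,7):dx=-3,dy=-7->C
  (6,7):dx=+6,dy=+6->C
Step 2: C = 17, D = 4, total pairs = 21.
Step 3: tau = (C - D)/(n(n-1)/2) = (17 - 4)/21 = 0.619048.
Step 4: Exact two-sided p-value (enumerate n! = 5040 permutations of y under H0): p = 0.069048.
Step 5: alpha = 0.05. fail to reject H0.

tau_b = 0.6190 (C=17, D=4), p = 0.069048, fail to reject H0.


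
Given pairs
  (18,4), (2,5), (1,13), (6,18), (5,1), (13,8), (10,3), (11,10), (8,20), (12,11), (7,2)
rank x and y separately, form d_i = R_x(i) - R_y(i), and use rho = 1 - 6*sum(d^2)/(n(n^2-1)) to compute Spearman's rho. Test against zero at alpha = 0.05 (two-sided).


Step 1: Rank x and y separately (midranks; no ties here).
rank(x): 18->11, 2->2, 1->1, 6->4, 5->3, 13->10, 10->7, 11->8, 8->6, 12->9, 7->5
rank(y): 4->4, 5->5, 13->9, 18->10, 1->1, 8->6, 3->3, 10->7, 20->11, 11->8, 2->2
Step 2: d_i = R_x(i) - R_y(i); compute d_i^2.
  (11-4)^2=49, (2-5)^2=9, (1-9)^2=64, (4-10)^2=36, (3-1)^2=4, (10-6)^2=16, (7-3)^2=16, (8-7)^2=1, (6-11)^2=25, (9-8)^2=1, (5-2)^2=9
sum(d^2) = 230.
Step 3: rho = 1 - 6*230 / (11*(11^2 - 1)) = 1 - 1380/1320 = -0.045455.
Step 4: Under H0, t = rho * sqrt((n-2)/(1-rho^2)) = -0.1365 ~ t(9).
Step 5: Two-sided p-value from the t-distribution with 9 df = 0.894427.
Step 6: alpha = 0.05. fail to reject H0.

rho = -0.0455, p = 0.894427, fail to reject H0 at alpha = 0.05.


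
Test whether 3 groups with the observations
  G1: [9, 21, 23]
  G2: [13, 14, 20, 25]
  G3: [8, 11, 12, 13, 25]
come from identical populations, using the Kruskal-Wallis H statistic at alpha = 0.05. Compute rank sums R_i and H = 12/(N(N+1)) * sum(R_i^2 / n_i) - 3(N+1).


Step 1: Combine all N = 12 observations and assign midranks.
sorted (value, group, rank): (8,G3,1), (9,G1,2), (11,G3,3), (12,G3,4), (13,G2,5.5), (13,G3,5.5), (14,G2,7), (20,G2,8), (21,G1,9), (23,G1,10), (25,G2,11.5), (25,G3,11.5)
Step 2: Sum ranks within each group.
R_1 = 21 (n_1 = 3)
R_2 = 32 (n_2 = 4)
R_3 = 25 (n_3 = 5)
Step 3: H = 12/(N(N+1)) * sum(R_i^2/n_i) - 3(N+1)
     = 12/(12*13) * (21^2/3 + 32^2/4 + 25^2/5) - 3*13
     = 0.076923 * 528 - 39
     = 1.615385.
Step 4: Ties present; correction factor C = 1 - 12/(12^3 - 12) = 0.993007. Corrected H = 1.615385 / 0.993007 = 1.626761.
Step 5: Under H0, H ~ chi^2(2); p-value = 0.443357.
Step 6: alpha = 0.05. fail to reject H0.

H = 1.6268, df = 2, p = 0.443357, fail to reject H0.


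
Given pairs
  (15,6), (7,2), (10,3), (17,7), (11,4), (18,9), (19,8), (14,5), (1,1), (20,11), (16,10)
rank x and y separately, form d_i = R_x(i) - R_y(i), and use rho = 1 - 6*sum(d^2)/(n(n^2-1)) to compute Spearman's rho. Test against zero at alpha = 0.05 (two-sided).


Step 1: Rank x and y separately (midranks; no ties here).
rank(x): 15->6, 7->2, 10->3, 17->8, 11->4, 18->9, 19->10, 14->5, 1->1, 20->11, 16->7
rank(y): 6->6, 2->2, 3->3, 7->7, 4->4, 9->9, 8->8, 5->5, 1->1, 11->11, 10->10
Step 2: d_i = R_x(i) - R_y(i); compute d_i^2.
  (6-6)^2=0, (2-2)^2=0, (3-3)^2=0, (8-7)^2=1, (4-4)^2=0, (9-9)^2=0, (10-8)^2=4, (5-5)^2=0, (1-1)^2=0, (11-11)^2=0, (7-10)^2=9
sum(d^2) = 14.
Step 3: rho = 1 - 6*14 / (11*(11^2 - 1)) = 1 - 84/1320 = 0.936364.
Step 4: Under H0, t = rho * sqrt((n-2)/(1-rho^2)) = 8.0024 ~ t(9).
Step 5: Two-sided p-value from the t-distribution with 9 df = 0.000022.
Step 6: alpha = 0.05. reject H0.

rho = 0.9364, p = 0.000022, reject H0 at alpha = 0.05.


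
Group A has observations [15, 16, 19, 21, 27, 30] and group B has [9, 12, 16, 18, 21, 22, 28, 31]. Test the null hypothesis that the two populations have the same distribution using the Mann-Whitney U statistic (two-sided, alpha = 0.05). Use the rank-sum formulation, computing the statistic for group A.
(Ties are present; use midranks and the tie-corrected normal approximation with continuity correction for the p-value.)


Step 1: Combine and sort all 14 observations; assign midranks.
sorted (value, group): (9,Y), (12,Y), (15,X), (16,X), (16,Y), (18,Y), (19,X), (21,X), (21,Y), (22,Y), (27,X), (28,Y), (30,X), (31,Y)
ranks: 9->1, 12->2, 15->3, 16->4.5, 16->4.5, 18->6, 19->7, 21->8.5, 21->8.5, 22->10, 27->11, 28->12, 30->13, 31->14
Step 2: Rank sum for X: R1 = 3 + 4.5 + 7 + 8.5 + 11 + 13 = 47.
Step 3: U_X = R1 - n1(n1+1)/2 = 47 - 6*7/2 = 47 - 21 = 26.
       U_Y = n1*n2 - U_X = 48 - 26 = 22.
Step 4: Ties are present, so use the tie-corrected normal approximation (with continuity correction) for the p-value.
Step 5: p-value = 0.846116; compare to alpha = 0.05. fail to reject H0.

U_X = 26, p = 0.846116, fail to reject H0 at alpha = 0.05.


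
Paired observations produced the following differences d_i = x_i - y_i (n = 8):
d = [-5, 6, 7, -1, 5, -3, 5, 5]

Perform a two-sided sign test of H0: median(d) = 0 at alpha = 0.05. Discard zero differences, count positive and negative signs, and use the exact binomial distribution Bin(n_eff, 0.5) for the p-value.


Step 1: Discard zero differences. Original n = 8; n_eff = number of nonzero differences = 8.
Nonzero differences (with sign): -5, +6, +7, -1, +5, -3, +5, +5
Step 2: Count signs: positive = 5, negative = 3.
Step 3: Under H0: P(positive) = 0.5, so the number of positives S ~ Bin(8, 0.5).
Step 4: Two-sided exact p-value = sum of Bin(8,0.5) probabilities at or below the observed probability = 0.726562.
Step 5: alpha = 0.05. fail to reject H0.

n_eff = 8, pos = 5, neg = 3, p = 0.726562, fail to reject H0.


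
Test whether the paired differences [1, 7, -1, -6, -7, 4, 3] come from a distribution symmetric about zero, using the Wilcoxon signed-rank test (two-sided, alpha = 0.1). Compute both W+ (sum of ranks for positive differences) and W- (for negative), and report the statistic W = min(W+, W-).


Step 1: Drop any zero differences (none here) and take |d_i|.
|d| = [1, 7, 1, 6, 7, 4, 3]
Step 2: Midrank |d_i| (ties get averaged ranks).
ranks: |1|->1.5, |7|->6.5, |1|->1.5, |6|->5, |7|->6.5, |4|->4, |3|->3
Step 3: Attach original signs; sum ranks with positive sign and with negative sign.
W+ = 1.5 + 6.5 + 4 + 3 = 15
W- = 1.5 + 5 + 6.5 = 13
(Check: W+ + W- = 28 should equal n(n+1)/2 = 28.)
Step 4: Test statistic W = min(W+, W-) = 13.
Step 5: Ties in |d|, so use the tie-corrected normal approximation.
        E[W] = n(n+1)/4 = 7*8/4 = 14.
        Tie groups: |d|=1 (t=2), |d|=7 (t=2); sum(t^3 - t) = 12.
        Var[W] = n(n+1)(2n+1)/24 - sum(t^3-t)/48 = 840/24 - 12/48 = 34.75.
        z = (W - E[W]) / sqrt(Var[W]) = (13 - 14) / 5.8949 = -0.1696.
        Two-sided p = 2*Phi(z) = 0.865295.
Step 6: alpha = 0.1. fail to reject H0.

W+ = 15, W- = 13, W = min = 13, p = 0.865295, fail to reject H0.


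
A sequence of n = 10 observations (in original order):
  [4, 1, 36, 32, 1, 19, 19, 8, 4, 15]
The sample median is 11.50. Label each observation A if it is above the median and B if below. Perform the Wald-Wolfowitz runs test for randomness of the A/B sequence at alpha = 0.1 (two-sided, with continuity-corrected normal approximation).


Step 1: Compute median = 11.50; label A = above, B = below.
Labels in order: BBAABAABBA  (n_A = 5, n_B = 5)
Step 2: Count runs R = 6.
Step 3: Under H0 (random ordering), E[R] = 2*n_A*n_B/(n_A+n_B) + 1 = 2*5*5/10 + 1 = 6.0000.
        Var[R] = 2*n_A*n_B*(2*n_A*n_B - n_A - n_B) / ((n_A+n_B)^2 * (n_A+n_B-1)) = 2000/900 = 2.2222.
        SD[R] = 1.4907.
Step 4: R = E[R], so z = 0 with no continuity correction.
Step 5: Two-sided p-value via normal approximation = 2*(1 - Phi(|z|)) = 1.000000.
Step 6: alpha = 0.1. fail to reject H0.

R = 6, z = 0.0000, p = 1.000000, fail to reject H0.


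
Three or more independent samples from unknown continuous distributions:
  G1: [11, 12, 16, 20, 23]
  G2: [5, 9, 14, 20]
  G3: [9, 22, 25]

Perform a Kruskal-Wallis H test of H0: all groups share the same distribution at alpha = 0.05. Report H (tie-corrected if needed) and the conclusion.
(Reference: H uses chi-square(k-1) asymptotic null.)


Step 1: Combine all N = 12 observations and assign midranks.
sorted (value, group, rank): (5,G2,1), (9,G2,2.5), (9,G3,2.5), (11,G1,4), (12,G1,5), (14,G2,6), (16,G1,7), (20,G1,8.5), (20,G2,8.5), (22,G3,10), (23,G1,11), (25,G3,12)
Step 2: Sum ranks within each group.
R_1 = 35.5 (n_1 = 5)
R_2 = 18 (n_2 = 4)
R_3 = 24.5 (n_3 = 3)
Step 3: H = 12/(N(N+1)) * sum(R_i^2/n_i) - 3(N+1)
     = 12/(12*13) * (35.5^2/5 + 18^2/4 + 24.5^2/3) - 3*13
     = 0.076923 * 533.133 - 39
     = 2.010256.
Step 4: Ties present; correction factor C = 1 - 12/(12^3 - 12) = 0.993007. Corrected H = 2.010256 / 0.993007 = 2.024413.
Step 5: Under H0, H ~ chi^2(2); p-value = 0.363416.
Step 6: alpha = 0.05. fail to reject H0.

H = 2.0244, df = 2, p = 0.363416, fail to reject H0.


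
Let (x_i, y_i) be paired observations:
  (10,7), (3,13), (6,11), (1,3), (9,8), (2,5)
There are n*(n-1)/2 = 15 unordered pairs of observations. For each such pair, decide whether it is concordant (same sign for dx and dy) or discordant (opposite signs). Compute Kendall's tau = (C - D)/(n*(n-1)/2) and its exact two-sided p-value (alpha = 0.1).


Step 1: Enumerate the 15 unordered pairs (i,j) with i<j and classify each by sign(x_j-x_i) * sign(y_j-y_i).
  (1,2):dx=-7,dy=+6->D; (1,3):dx=-4,dy=+4->D; (1,4):dx=-9,dy=-4->C; (1,5):dx=-1,dy=+1->D
  (1,6):dx=-8,dy=-2->C; (2,3):dx=+3,dy=-2->D; (2,4):dx=-2,dy=-10->C; (2,5):dx=+6,dy=-5->D
  (2,6):dx=-1,dy=-8->C; (3,4):dx=-5,dy=-8->C; (3,5):dx=+3,dy=-3->D; (3,6):dx=-4,dy=-6->C
  (4,5):dx=+8,dy=+5->C; (4,6):dx=+1,dy=+2->C; (5,6):dx=-7,dy=-3->C
Step 2: C = 9, D = 6, total pairs = 15.
Step 3: tau = (C - D)/(n(n-1)/2) = (9 - 6)/15 = 0.200000.
Step 4: Exact two-sided p-value (enumerate n! = 720 permutations of y under H0): p = 0.719444.
Step 5: alpha = 0.1. fail to reject H0.

tau_b = 0.2000 (C=9, D=6), p = 0.719444, fail to reject H0.


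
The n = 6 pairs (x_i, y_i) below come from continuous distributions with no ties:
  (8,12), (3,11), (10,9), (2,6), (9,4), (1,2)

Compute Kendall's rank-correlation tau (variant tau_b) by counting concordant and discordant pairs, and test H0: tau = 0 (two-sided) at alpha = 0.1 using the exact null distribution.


Step 1: Enumerate the 15 unordered pairs (i,j) with i<j and classify each by sign(x_j-x_i) * sign(y_j-y_i).
  (1,2):dx=-5,dy=-1->C; (1,3):dx=+2,dy=-3->D; (1,4):dx=-6,dy=-6->C; (1,5):dx=+1,dy=-8->D
  (1,6):dx=-7,dy=-10->C; (2,3):dx=+7,dy=-2->D; (2,4):dx=-1,dy=-5->C; (2,5):dx=+6,dy=-7->D
  (2,6):dx=-2,dy=-9->C; (3,4):dx=-8,dy=-3->C; (3,5):dx=-1,dy=-5->C; (3,6):dx=-9,dy=-7->C
  (4,5):dx=+7,dy=-2->D; (4,6):dx=-1,dy=-4->C; (5,6):dx=-8,dy=-2->C
Step 2: C = 10, D = 5, total pairs = 15.
Step 3: tau = (C - D)/(n(n-1)/2) = (10 - 5)/15 = 0.333333.
Step 4: Exact two-sided p-value (enumerate n! = 720 permutations of y under H0): p = 0.469444.
Step 5: alpha = 0.1. fail to reject H0.

tau_b = 0.3333 (C=10, D=5), p = 0.469444, fail to reject H0.


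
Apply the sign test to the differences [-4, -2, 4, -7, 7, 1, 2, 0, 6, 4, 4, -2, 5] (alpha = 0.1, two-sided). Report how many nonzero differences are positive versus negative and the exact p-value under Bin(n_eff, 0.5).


Step 1: Discard zero differences. Original n = 13; n_eff = number of nonzero differences = 12.
Nonzero differences (with sign): -4, -2, +4, -7, +7, +1, +2, +6, +4, +4, -2, +5
Step 2: Count signs: positive = 8, negative = 4.
Step 3: Under H0: P(positive) = 0.5, so the number of positives S ~ Bin(12, 0.5).
Step 4: Two-sided exact p-value = sum of Bin(12,0.5) probabilities at or below the observed probability = 0.387695.
Step 5: alpha = 0.1. fail to reject H0.

n_eff = 12, pos = 8, neg = 4, p = 0.387695, fail to reject H0.


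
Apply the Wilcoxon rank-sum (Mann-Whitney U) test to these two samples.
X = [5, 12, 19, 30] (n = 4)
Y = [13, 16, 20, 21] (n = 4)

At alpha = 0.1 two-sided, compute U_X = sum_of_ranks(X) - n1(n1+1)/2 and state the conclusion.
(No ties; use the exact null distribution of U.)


Step 1: Combine and sort all 8 observations; assign midranks.
sorted (value, group): (5,X), (12,X), (13,Y), (16,Y), (19,X), (20,Y), (21,Y), (30,X)
ranks: 5->1, 12->2, 13->3, 16->4, 19->5, 20->6, 21->7, 30->8
Step 2: Rank sum for X: R1 = 1 + 2 + 5 + 8 = 16.
Step 3: U_X = R1 - n1(n1+1)/2 = 16 - 4*5/2 = 16 - 10 = 6.
       U_Y = n1*n2 - U_X = 16 - 6 = 10.
Step 4: No ties, so the exact null distribution of U (based on enumerating the C(8,4) = 70 equally likely rank assignments) gives the two-sided p-value.
Step 5: p-value = 0.685714; compare to alpha = 0.1. fail to reject H0.

U_X = 6, p = 0.685714, fail to reject H0 at alpha = 0.1.


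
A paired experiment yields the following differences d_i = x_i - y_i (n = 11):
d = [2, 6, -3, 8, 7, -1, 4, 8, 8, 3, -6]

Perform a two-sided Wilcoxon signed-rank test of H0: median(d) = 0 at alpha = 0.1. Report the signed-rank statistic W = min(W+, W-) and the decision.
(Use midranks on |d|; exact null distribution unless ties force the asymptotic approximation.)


Step 1: Drop any zero differences (none here) and take |d_i|.
|d| = [2, 6, 3, 8, 7, 1, 4, 8, 8, 3, 6]
Step 2: Midrank |d_i| (ties get averaged ranks).
ranks: |2|->2, |6|->6.5, |3|->3.5, |8|->10, |7|->8, |1|->1, |4|->5, |8|->10, |8|->10, |3|->3.5, |6|->6.5
Step 3: Attach original signs; sum ranks with positive sign and with negative sign.
W+ = 2 + 6.5 + 10 + 8 + 5 + 10 + 10 + 3.5 = 55
W- = 3.5 + 1 + 6.5 = 11
(Check: W+ + W- = 66 should equal n(n+1)/2 = 66.)
Step 4: Test statistic W = min(W+, W-) = 11.
Step 5: Ties in |d|, so use the tie-corrected normal approximation.
        E[W] = n(n+1)/4 = 11*12/4 = 33.
        Tie groups: |d|=3 (t=2), |d|=6 (t=2), |d|=8 (t=3); sum(t^3 - t) = 36.
        Var[W] = n(n+1)(2n+1)/24 - sum(t^3-t)/48 = 3036/24 - 36/48 = 125.75.
        z = (W - E[W]) / sqrt(Var[W]) = (11 - 33) / 11.2138 = -1.9619.
        Two-sided p = 2*Phi(z) = 0.049778.
Step 6: alpha = 0.1. reject H0.

W+ = 55, W- = 11, W = min = 11, p = 0.049778, reject H0.


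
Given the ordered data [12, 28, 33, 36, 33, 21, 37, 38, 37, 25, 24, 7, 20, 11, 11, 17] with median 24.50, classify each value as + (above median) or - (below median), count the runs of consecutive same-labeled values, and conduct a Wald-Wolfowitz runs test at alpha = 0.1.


Step 1: Compute median = 24.50; label A = above, B = below.
Labels in order: BAAAABAAAABBBBBB  (n_A = 8, n_B = 8)
Step 2: Count runs R = 5.
Step 3: Under H0 (random ordering), E[R] = 2*n_A*n_B/(n_A+n_B) + 1 = 2*8*8/16 + 1 = 9.0000.
        Var[R] = 2*n_A*n_B*(2*n_A*n_B - n_A - n_B) / ((n_A+n_B)^2 * (n_A+n_B-1)) = 14336/3840 = 3.7333.
        SD[R] = 1.9322.
Step 4: Continuity-corrected z = (R + 0.5 - E[R]) / SD[R] = (5 + 0.5 - 9.0000) / 1.9322 = -1.8114.
Step 5: Two-sided p-value via normal approximation = 2*(1 - Phi(|z|)) = 0.070076.
Step 6: alpha = 0.1. reject H0.

R = 5, z = -1.8114, p = 0.070076, reject H0.


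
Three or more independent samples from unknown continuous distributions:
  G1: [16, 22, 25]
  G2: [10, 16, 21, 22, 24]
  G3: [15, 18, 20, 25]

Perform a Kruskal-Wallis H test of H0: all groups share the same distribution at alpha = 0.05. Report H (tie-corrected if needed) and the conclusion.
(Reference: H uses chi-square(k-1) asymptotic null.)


Step 1: Combine all N = 12 observations and assign midranks.
sorted (value, group, rank): (10,G2,1), (15,G3,2), (16,G1,3.5), (16,G2,3.5), (18,G3,5), (20,G3,6), (21,G2,7), (22,G1,8.5), (22,G2,8.5), (24,G2,10), (25,G1,11.5), (25,G3,11.5)
Step 2: Sum ranks within each group.
R_1 = 23.5 (n_1 = 3)
R_2 = 30 (n_2 = 5)
R_3 = 24.5 (n_3 = 4)
Step 3: H = 12/(N(N+1)) * sum(R_i^2/n_i) - 3(N+1)
     = 12/(12*13) * (23.5^2/3 + 30^2/5 + 24.5^2/4) - 3*13
     = 0.076923 * 514.146 - 39
     = 0.549679.
Step 4: Ties present; correction factor C = 1 - 18/(12^3 - 12) = 0.989510. Corrected H = 0.549679 / 0.989510 = 0.555506.
Step 5: Under H0, H ~ chi^2(2); p-value = 0.757484.
Step 6: alpha = 0.05. fail to reject H0.

H = 0.5555, df = 2, p = 0.757484, fail to reject H0.


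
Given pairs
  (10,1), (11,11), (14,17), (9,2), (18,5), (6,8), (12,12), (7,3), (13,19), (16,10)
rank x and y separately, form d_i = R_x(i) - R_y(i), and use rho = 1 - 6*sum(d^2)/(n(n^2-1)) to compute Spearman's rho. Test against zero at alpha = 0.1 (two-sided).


Step 1: Rank x and y separately (midranks; no ties here).
rank(x): 10->4, 11->5, 14->8, 9->3, 18->10, 6->1, 12->6, 7->2, 13->7, 16->9
rank(y): 1->1, 11->7, 17->9, 2->2, 5->4, 8->5, 12->8, 3->3, 19->10, 10->6
Step 2: d_i = R_x(i) - R_y(i); compute d_i^2.
  (4-1)^2=9, (5-7)^2=4, (8-9)^2=1, (3-2)^2=1, (10-4)^2=36, (1-5)^2=16, (6-8)^2=4, (2-3)^2=1, (7-10)^2=9, (9-6)^2=9
sum(d^2) = 90.
Step 3: rho = 1 - 6*90 / (10*(10^2 - 1)) = 1 - 540/990 = 0.454545.
Step 4: Under H0, t = rho * sqrt((n-2)/(1-rho^2)) = 1.4434 ~ t(8).
Step 5: Two-sided p-value from the t-distribution with 8 df = 0.186905.
Step 6: alpha = 0.1. fail to reject H0.

rho = 0.4545, p = 0.186905, fail to reject H0 at alpha = 0.1.


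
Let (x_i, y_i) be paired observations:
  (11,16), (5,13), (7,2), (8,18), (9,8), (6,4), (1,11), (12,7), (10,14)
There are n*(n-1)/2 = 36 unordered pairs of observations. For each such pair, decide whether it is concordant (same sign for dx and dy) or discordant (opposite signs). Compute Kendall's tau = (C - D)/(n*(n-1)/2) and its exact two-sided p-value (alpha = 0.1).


Step 1: Enumerate the 36 unordered pairs (i,j) with i<j and classify each by sign(x_j-x_i) * sign(y_j-y_i).
  (1,2):dx=-6,dy=-3->C; (1,3):dx=-4,dy=-14->C; (1,4):dx=-3,dy=+2->D; (1,5):dx=-2,dy=-8->C
  (1,6):dx=-5,dy=-12->C; (1,7):dx=-10,dy=-5->C; (1,8):dx=+1,dy=-9->D; (1,9):dx=-1,dy=-2->C
  (2,3):dx=+2,dy=-11->D; (2,4):dx=+3,dy=+5->C; (2,5):dx=+4,dy=-5->D; (2,6):dx=+1,dy=-9->D
  (2,7):dx=-4,dy=-2->C; (2,8):dx=+7,dy=-6->D; (2,9):dx=+5,dy=+1->C; (3,4):dx=+1,dy=+16->C
  (3,5):dx=+2,dy=+6->C; (3,6):dx=-1,dy=+2->D; (3,7):dx=-6,dy=+9->D; (3,8):dx=+5,dy=+5->C
  (3,9):dx=+3,dy=+12->C; (4,5):dx=+1,dy=-10->D; (4,6):dx=-2,dy=-14->C; (4,7):dx=-7,dy=-7->C
  (4,8):dx=+4,dy=-11->D; (4,9):dx=+2,dy=-4->D; (5,6):dx=-3,dy=-4->C; (5,7):dx=-8,dy=+3->D
  (5,8):dx=+3,dy=-1->D; (5,9):dx=+1,dy=+6->C; (6,7):dx=-5,dy=+7->D; (6,8):dx=+6,dy=+3->C
  (6,9):dx=+4,dy=+10->C; (7,8):dx=+11,dy=-4->D; (7,9):dx=+9,dy=+3->C; (8,9):dx=-2,dy=+7->D
Step 2: C = 20, D = 16, total pairs = 36.
Step 3: tau = (C - D)/(n(n-1)/2) = (20 - 16)/36 = 0.111111.
Step 4: Exact two-sided p-value (enumerate n! = 362880 permutations of y under H0): p = 0.761414.
Step 5: alpha = 0.1. fail to reject H0.

tau_b = 0.1111 (C=20, D=16), p = 0.761414, fail to reject H0.
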